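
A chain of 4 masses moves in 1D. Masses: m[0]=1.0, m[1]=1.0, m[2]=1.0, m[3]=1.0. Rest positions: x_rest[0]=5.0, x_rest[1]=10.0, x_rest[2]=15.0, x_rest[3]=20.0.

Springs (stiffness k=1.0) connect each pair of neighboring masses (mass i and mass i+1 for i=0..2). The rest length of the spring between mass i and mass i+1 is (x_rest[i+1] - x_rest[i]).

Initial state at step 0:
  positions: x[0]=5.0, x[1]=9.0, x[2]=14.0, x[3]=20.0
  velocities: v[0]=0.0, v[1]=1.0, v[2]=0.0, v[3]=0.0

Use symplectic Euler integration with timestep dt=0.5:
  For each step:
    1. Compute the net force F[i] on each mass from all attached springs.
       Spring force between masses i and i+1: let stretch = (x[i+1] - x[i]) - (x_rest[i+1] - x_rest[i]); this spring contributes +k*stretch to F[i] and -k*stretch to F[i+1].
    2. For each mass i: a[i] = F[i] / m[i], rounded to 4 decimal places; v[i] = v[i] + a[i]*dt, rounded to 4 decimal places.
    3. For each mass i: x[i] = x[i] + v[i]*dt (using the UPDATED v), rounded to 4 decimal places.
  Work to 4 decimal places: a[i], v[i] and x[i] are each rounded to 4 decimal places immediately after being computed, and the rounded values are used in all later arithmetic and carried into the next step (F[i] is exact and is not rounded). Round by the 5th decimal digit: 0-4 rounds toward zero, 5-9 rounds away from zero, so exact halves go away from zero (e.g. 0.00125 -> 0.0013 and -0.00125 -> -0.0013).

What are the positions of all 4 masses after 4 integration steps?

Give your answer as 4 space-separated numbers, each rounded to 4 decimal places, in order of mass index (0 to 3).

Answer: 4.7266 10.5078 15.6485 19.1173

Derivation:
Step 0: x=[5.0000 9.0000 14.0000 20.0000] v=[0.0000 1.0000 0.0000 0.0000]
Step 1: x=[4.7500 9.7500 14.2500 19.7500] v=[-0.5000 1.5000 0.5000 -0.5000]
Step 2: x=[4.5000 10.3750 14.7500 19.3750] v=[-0.5000 1.2500 1.0000 -0.7500]
Step 3: x=[4.4688 10.6250 15.3125 19.0938] v=[-0.0625 0.5000 1.1250 -0.5625]
Step 4: x=[4.7266 10.5078 15.6485 19.1173] v=[0.5156 -0.2344 0.6719 0.0469]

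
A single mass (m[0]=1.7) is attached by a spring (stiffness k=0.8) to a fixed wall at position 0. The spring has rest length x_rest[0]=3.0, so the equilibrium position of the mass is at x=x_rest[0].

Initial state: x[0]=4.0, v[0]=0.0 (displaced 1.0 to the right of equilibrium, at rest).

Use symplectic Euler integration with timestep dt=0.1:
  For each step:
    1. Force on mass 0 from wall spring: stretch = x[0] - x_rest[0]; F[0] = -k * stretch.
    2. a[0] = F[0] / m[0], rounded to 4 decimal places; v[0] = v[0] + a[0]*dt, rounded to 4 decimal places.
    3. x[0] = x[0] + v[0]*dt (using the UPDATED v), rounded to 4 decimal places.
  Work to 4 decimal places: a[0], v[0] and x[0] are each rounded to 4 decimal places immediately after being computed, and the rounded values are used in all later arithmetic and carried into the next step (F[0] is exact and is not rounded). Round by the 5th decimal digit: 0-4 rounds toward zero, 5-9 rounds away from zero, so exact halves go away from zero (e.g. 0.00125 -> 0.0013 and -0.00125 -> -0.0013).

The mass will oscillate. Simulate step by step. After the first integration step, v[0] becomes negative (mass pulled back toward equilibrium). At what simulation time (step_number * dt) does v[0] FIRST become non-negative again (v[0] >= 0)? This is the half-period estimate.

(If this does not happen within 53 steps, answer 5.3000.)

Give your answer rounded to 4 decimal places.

Step 0: x=[4.0000] v=[0.0000]
Step 1: x=[3.9953] v=[-0.0471]
Step 2: x=[3.9859] v=[-0.0939]
Step 3: x=[3.9719] v=[-0.1403]
Step 4: x=[3.9533] v=[-0.1860]
Step 5: x=[3.9302] v=[-0.2309]
Step 6: x=[3.9027] v=[-0.2747]
Step 7: x=[3.8710] v=[-0.3172]
Step 8: x=[3.8352] v=[-0.3582]
Step 9: x=[3.7955] v=[-0.3975]
Step 10: x=[3.7520] v=[-0.4349]
Step 11: x=[3.7050] v=[-0.4703]
Step 12: x=[3.6547] v=[-0.5035]
Step 13: x=[3.6013] v=[-0.5343]
Step 14: x=[3.5450] v=[-0.5626]
Step 15: x=[3.4862] v=[-0.5883]
Step 16: x=[3.4251] v=[-0.6112]
Step 17: x=[3.3620] v=[-0.6312]
Step 18: x=[3.2972] v=[-0.6482]
Step 19: x=[3.2310] v=[-0.6622]
Step 20: x=[3.1637] v=[-0.6731]
Step 21: x=[3.0956] v=[-0.6808]
Step 22: x=[3.0271] v=[-0.6853]
Step 23: x=[2.9584] v=[-0.6866]
Step 24: x=[2.8899] v=[-0.6846]
Step 25: x=[2.8220] v=[-0.6794]
Step 26: x=[2.7549] v=[-0.6710]
Step 27: x=[2.6890] v=[-0.6595]
Step 28: x=[2.6245] v=[-0.6449]
Step 29: x=[2.5618] v=[-0.6272]
Step 30: x=[2.5011] v=[-0.6066]
Step 31: x=[2.4428] v=[-0.5831]
Step 32: x=[2.3871] v=[-0.5569]
Step 33: x=[2.3343] v=[-0.5281]
Step 34: x=[2.2846] v=[-0.4968]
Step 35: x=[2.2383] v=[-0.4631]
Step 36: x=[2.1956] v=[-0.4273]
Step 37: x=[2.1567] v=[-0.3895]
Step 38: x=[2.1217] v=[-0.3498]
Step 39: x=[2.0909] v=[-0.3085]
Step 40: x=[2.0643] v=[-0.2657]
Step 41: x=[2.0421] v=[-0.2217]
Step 42: x=[2.0244] v=[-0.1766]
Step 43: x=[2.0113] v=[-0.1307]
Step 44: x=[2.0029] v=[-0.0842]
Step 45: x=[1.9992] v=[-0.0373]
Step 46: x=[2.0002] v=[0.0098]
First v>=0 after going negative at step 46, time=4.6000

Answer: 4.6000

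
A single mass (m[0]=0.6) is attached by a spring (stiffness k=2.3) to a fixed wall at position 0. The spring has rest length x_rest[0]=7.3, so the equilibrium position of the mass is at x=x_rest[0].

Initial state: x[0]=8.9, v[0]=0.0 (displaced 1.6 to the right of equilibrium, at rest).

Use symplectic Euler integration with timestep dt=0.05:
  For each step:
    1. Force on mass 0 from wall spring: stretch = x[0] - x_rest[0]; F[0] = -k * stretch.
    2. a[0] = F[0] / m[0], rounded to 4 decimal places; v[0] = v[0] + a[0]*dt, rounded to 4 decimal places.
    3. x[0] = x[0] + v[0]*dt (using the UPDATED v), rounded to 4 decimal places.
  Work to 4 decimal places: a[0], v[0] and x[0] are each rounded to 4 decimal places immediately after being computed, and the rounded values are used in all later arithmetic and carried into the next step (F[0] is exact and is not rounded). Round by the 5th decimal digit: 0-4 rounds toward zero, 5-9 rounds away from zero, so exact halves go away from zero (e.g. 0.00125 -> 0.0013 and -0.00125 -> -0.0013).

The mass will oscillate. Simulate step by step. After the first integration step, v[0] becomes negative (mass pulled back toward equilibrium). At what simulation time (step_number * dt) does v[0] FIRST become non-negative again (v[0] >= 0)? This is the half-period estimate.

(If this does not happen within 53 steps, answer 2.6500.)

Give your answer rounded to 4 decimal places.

Step 0: x=[8.9000] v=[0.0000]
Step 1: x=[8.8847] v=[-0.3067]
Step 2: x=[8.8542] v=[-0.6104]
Step 3: x=[8.8088] v=[-0.9083]
Step 4: x=[8.7489] v=[-1.1975]
Step 5: x=[8.6751] v=[-1.4752]
Step 6: x=[8.5882] v=[-1.7388]
Step 7: x=[8.4889] v=[-1.9857]
Step 8: x=[8.3782] v=[-2.2136]
Step 9: x=[8.2572] v=[-2.4203]
Step 10: x=[8.1270] v=[-2.6038]
Step 11: x=[7.9889] v=[-2.7623]
Step 12: x=[7.8442] v=[-2.8943]
Step 13: x=[7.6943] v=[-2.9986]
Step 14: x=[7.5406] v=[-3.0742]
Step 15: x=[7.3846] v=[-3.1203]
Step 16: x=[7.2278] v=[-3.1365]
Step 17: x=[7.0717] v=[-3.1227]
Step 18: x=[6.9178] v=[-3.0789]
Step 19: x=[6.7675] v=[-3.0056]
Step 20: x=[6.6223] v=[-2.9035]
Step 21: x=[6.4836] v=[-2.7736]
Step 22: x=[6.3527] v=[-2.6171]
Step 23: x=[6.2309] v=[-2.4355]
Step 24: x=[6.1194] v=[-2.2306]
Step 25: x=[6.0192] v=[-2.0043]
Step 26: x=[5.9313] v=[-1.7588]
Step 27: x=[5.8565] v=[-1.4965]
Step 28: x=[5.7955] v=[-1.2198]
Step 29: x=[5.7489] v=[-0.9314]
Step 30: x=[5.7172] v=[-0.6341]
Step 31: x=[5.7007] v=[-0.3307]
Step 32: x=[5.6995] v=[-0.0242]
Step 33: x=[5.7136] v=[0.2826]
First v>=0 after going negative at step 33, time=1.6500

Answer: 1.6500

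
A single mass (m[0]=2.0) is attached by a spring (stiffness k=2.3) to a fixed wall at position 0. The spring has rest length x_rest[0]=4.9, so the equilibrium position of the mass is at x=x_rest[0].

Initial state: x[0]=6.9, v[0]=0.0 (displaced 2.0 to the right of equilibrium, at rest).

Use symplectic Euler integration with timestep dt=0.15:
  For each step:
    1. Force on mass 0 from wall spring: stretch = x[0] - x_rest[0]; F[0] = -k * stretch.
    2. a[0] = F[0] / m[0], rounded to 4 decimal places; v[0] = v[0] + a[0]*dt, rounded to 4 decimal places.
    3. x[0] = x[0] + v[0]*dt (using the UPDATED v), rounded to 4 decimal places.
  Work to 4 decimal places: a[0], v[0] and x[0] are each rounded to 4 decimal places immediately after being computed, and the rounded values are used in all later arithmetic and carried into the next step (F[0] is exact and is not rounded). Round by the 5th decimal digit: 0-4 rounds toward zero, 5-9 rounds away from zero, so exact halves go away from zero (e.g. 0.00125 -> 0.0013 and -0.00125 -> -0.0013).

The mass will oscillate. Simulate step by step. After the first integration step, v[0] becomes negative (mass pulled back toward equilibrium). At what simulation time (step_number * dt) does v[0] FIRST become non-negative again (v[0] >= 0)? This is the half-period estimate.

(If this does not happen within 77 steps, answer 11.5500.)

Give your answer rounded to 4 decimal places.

Step 0: x=[6.9000] v=[0.0000]
Step 1: x=[6.8483] v=[-0.3450]
Step 2: x=[6.7461] v=[-0.6811]
Step 3: x=[6.5962] v=[-0.9996]
Step 4: x=[6.4024] v=[-1.2922]
Step 5: x=[6.1697] v=[-1.5514]
Step 6: x=[5.9041] v=[-1.7704]
Step 7: x=[5.6126] v=[-1.9436]
Step 8: x=[5.3026] v=[-2.0665]
Step 9: x=[4.9822] v=[-2.1360]
Step 10: x=[4.6597] v=[-2.1502]
Step 11: x=[4.3434] v=[-2.1088]
Step 12: x=[4.0415] v=[-2.0128]
Step 13: x=[3.7618] v=[-1.8647]
Step 14: x=[3.5115] v=[-1.6684]
Step 15: x=[3.2972] v=[-1.4289]
Step 16: x=[3.1243] v=[-1.1524]
Step 17: x=[2.9974] v=[-0.8461]
Step 18: x=[2.9197] v=[-0.5179]
Step 19: x=[2.8933] v=[-0.1763]
Step 20: x=[2.9188] v=[0.1699]
First v>=0 after going negative at step 20, time=3.0000

Answer: 3.0000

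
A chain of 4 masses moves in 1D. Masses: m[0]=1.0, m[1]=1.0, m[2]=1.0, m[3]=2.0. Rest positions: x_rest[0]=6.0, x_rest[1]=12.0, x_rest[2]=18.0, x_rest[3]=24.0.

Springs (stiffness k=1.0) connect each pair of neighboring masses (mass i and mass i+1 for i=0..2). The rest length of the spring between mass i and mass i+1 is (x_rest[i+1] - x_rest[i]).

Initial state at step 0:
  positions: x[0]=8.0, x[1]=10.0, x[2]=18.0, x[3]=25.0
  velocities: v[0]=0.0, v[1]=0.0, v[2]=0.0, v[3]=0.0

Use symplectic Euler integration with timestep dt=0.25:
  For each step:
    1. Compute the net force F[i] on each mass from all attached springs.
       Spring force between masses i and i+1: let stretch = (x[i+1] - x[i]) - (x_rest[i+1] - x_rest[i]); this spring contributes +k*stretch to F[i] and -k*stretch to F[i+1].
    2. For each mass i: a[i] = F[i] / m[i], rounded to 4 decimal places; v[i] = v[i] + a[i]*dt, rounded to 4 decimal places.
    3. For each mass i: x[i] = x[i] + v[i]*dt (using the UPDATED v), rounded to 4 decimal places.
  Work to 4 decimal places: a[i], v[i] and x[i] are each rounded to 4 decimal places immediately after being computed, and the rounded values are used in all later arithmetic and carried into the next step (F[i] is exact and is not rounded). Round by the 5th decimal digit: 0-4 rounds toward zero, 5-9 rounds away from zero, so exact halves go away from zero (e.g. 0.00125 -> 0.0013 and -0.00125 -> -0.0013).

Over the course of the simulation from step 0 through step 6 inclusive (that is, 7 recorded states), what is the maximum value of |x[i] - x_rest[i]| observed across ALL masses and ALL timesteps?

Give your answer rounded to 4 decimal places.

Answer: 2.1768

Derivation:
Step 0: x=[8.0000 10.0000 18.0000 25.0000] v=[0.0000 0.0000 0.0000 0.0000]
Step 1: x=[7.7500 10.3750 17.9375 24.9688] v=[-1.0000 1.5000 -0.2500 -0.1250]
Step 2: x=[7.2891 11.0586 17.8418 24.9053] v=[-1.8438 2.7344 -0.3828 -0.2539]
Step 3: x=[6.6888 11.9306 17.7636 24.8086] v=[-2.4014 3.4878 -0.3127 -0.3869]
Step 4: x=[6.0411 12.8395 17.7612 24.6792] v=[-2.5910 3.6356 -0.0097 -0.5175]
Step 5: x=[5.4433 13.6311 17.8836 24.5211] v=[-2.3914 3.1664 0.4894 -0.6323]
Step 6: x=[4.9822 14.1768 18.1550 24.3431] v=[-1.8445 2.1826 1.0857 -0.7120]
Max displacement = 2.1768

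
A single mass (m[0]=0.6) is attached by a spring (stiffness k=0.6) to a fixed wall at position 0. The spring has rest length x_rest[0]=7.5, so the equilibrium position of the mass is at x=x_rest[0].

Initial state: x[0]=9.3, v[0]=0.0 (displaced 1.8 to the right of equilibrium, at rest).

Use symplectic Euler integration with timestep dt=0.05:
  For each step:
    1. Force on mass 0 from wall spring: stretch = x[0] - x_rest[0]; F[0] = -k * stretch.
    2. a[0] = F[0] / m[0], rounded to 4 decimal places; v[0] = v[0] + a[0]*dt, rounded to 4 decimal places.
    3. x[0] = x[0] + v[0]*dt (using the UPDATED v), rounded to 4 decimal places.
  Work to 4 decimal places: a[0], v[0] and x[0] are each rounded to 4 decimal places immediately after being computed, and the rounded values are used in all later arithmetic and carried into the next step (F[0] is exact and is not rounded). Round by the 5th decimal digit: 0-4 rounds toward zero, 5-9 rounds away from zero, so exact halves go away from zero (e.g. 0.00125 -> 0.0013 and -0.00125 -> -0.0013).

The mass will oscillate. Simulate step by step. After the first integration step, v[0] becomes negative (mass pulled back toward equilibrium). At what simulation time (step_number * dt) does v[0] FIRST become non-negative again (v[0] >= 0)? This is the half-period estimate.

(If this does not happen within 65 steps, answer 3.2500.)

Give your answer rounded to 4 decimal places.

Step 0: x=[9.3000] v=[0.0000]
Step 1: x=[9.2955] v=[-0.0900]
Step 2: x=[9.2865] v=[-0.1798]
Step 3: x=[9.2730] v=[-0.2691]
Step 4: x=[9.2551] v=[-0.3578]
Step 5: x=[9.2328] v=[-0.4456]
Step 6: x=[9.2062] v=[-0.5322]
Step 7: x=[9.1753] v=[-0.6175]
Step 8: x=[9.1402] v=[-0.7013]
Step 9: x=[9.1010] v=[-0.7833]
Step 10: x=[9.0578] v=[-0.8634]
Step 11: x=[9.0107] v=[-0.9413]
Step 12: x=[8.9599] v=[-1.0168]
Step 13: x=[8.9054] v=[-1.0898]
Step 14: x=[8.8474] v=[-1.1601]
Step 15: x=[8.7860] v=[-1.2275]
Step 16: x=[8.7214] v=[-1.2918]
Step 17: x=[8.6538] v=[-1.3529]
Step 18: x=[8.5833] v=[-1.4106]
Step 19: x=[8.5101] v=[-1.4648]
Step 20: x=[8.4343] v=[-1.5153]
Step 21: x=[8.3562] v=[-1.5620]
Step 22: x=[8.2760] v=[-1.6048]
Step 23: x=[8.1938] v=[-1.6436]
Step 24: x=[8.1099] v=[-1.6783]
Step 25: x=[8.0245] v=[-1.7088]
Step 26: x=[7.9378] v=[-1.7350]
Step 27: x=[7.8500] v=[-1.7569]
Step 28: x=[7.7613] v=[-1.7744]
Step 29: x=[7.6719] v=[-1.7875]
Step 30: x=[7.5821] v=[-1.7961]
Step 31: x=[7.4921] v=[-1.8002]
Step 32: x=[7.4021] v=[-1.7998]
Step 33: x=[7.3124] v=[-1.7949]
Step 34: x=[7.2231] v=[-1.7855]
Step 35: x=[7.1345] v=[-1.7717]
Step 36: x=[7.0468] v=[-1.7534]
Step 37: x=[6.9603] v=[-1.7307]
Step 38: x=[6.8751] v=[-1.7037]
Step 39: x=[6.7915] v=[-1.6725]
Step 40: x=[6.7096] v=[-1.6371]
Step 41: x=[6.6297] v=[-1.5976]
Step 42: x=[6.5520] v=[-1.5541]
Step 43: x=[6.4767] v=[-1.5067]
Step 44: x=[6.4039] v=[-1.4555]
Step 45: x=[6.3339] v=[-1.4007]
Step 46: x=[6.2668] v=[-1.3424]
Step 47: x=[6.2028] v=[-1.2807]
Step 48: x=[6.1420] v=[-1.2158]
Step 49: x=[6.0846] v=[-1.1479]
Step 50: x=[6.0307] v=[-1.0771]
Step 51: x=[5.9805] v=[-1.0036]
Step 52: x=[5.9341] v=[-0.9276]
Step 53: x=[5.8916] v=[-0.8493]
Step 54: x=[5.8532] v=[-0.7689]
Step 55: x=[5.8189] v=[-0.6866]
Step 56: x=[5.7888] v=[-0.6025]
Step 57: x=[5.7630] v=[-0.5169]
Step 58: x=[5.7415] v=[-0.4301]
Step 59: x=[5.7244] v=[-0.3422]
Step 60: x=[5.7117] v=[-0.2534]
Step 61: x=[5.7035] v=[-0.1640]
Step 62: x=[5.6998] v=[-0.0742]
Step 63: x=[5.7006] v=[0.0158]
First v>=0 after going negative at step 63, time=3.1500

Answer: 3.1500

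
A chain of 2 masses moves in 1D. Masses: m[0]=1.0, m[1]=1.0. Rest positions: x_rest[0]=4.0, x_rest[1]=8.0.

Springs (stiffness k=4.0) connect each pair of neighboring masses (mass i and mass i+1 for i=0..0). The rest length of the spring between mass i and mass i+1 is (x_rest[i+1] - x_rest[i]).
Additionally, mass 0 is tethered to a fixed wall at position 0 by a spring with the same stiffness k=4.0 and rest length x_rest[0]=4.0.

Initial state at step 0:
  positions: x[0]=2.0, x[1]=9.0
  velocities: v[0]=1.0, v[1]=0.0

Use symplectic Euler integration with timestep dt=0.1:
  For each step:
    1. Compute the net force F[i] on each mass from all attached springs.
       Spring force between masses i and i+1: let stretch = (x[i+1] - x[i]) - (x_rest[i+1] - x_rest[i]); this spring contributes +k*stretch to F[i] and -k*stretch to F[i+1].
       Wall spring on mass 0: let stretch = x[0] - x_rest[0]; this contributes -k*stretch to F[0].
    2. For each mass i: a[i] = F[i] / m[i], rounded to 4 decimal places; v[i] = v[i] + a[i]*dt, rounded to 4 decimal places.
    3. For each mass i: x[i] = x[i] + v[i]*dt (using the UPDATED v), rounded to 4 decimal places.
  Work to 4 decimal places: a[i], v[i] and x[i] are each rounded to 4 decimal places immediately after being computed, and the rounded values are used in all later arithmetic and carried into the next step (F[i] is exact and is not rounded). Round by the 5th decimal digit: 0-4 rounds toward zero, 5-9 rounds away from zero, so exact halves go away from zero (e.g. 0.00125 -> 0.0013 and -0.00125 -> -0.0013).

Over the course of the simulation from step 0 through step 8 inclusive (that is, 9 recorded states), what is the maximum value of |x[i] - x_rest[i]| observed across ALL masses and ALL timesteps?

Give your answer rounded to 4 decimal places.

Step 0: x=[2.0000 9.0000] v=[1.0000 0.0000]
Step 1: x=[2.3000 8.8800] v=[3.0000 -1.2000]
Step 2: x=[2.7712 8.6568] v=[4.7120 -2.2320]
Step 3: x=[3.3670 8.3582] v=[5.9578 -2.9862]
Step 4: x=[4.0278 8.0199] v=[6.6075 -3.3827]
Step 5: x=[4.6871 7.6820] v=[6.5932 -3.3795]
Step 6: x=[5.2787 7.3843] v=[5.9163 -2.9775]
Step 7: x=[5.7434 7.1623] v=[4.6471 -2.2197]
Step 8: x=[6.0351 7.0436] v=[2.9173 -1.1873]
Max displacement = 2.0351

Answer: 2.0351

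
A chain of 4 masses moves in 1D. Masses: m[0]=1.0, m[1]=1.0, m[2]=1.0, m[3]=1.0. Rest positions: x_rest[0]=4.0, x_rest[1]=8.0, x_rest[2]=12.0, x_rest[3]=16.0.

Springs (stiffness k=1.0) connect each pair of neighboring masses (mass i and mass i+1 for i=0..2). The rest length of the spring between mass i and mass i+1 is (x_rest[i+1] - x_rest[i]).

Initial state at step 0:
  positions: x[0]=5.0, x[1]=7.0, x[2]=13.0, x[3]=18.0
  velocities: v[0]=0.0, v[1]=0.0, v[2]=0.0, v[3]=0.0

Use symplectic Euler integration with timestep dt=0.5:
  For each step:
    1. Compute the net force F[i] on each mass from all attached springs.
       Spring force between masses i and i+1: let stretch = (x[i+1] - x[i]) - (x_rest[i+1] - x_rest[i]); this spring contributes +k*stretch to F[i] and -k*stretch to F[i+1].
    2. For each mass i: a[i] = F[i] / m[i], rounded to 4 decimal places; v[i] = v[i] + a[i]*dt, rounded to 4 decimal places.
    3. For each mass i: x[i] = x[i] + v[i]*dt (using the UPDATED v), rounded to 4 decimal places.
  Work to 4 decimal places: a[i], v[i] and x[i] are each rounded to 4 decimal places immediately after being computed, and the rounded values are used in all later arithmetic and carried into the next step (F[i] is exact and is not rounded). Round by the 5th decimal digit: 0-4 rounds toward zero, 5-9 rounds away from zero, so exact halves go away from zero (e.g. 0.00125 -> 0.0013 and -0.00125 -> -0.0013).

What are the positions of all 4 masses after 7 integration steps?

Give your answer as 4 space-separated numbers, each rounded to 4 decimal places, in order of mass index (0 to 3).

Answer: 6.2329 8.0849 12.3724 16.3104

Derivation:
Step 0: x=[5.0000 7.0000 13.0000 18.0000] v=[0.0000 0.0000 0.0000 0.0000]
Step 1: x=[4.5000 8.0000 12.7500 17.7500] v=[-1.0000 2.0000 -0.5000 -0.5000]
Step 2: x=[3.8750 9.3125 12.5625 17.2500] v=[-1.2500 2.6250 -0.3750 -1.0000]
Step 3: x=[3.6094 10.0782 12.7344 16.5781] v=[-0.5313 1.5313 0.3438 -1.3438]
Step 4: x=[3.9610 9.8907 13.2032 15.9453] v=[0.7031 -0.3750 0.9376 -1.2657]
Step 5: x=[4.7950 9.0489 13.5294 15.6269] v=[1.6680 -1.6836 0.6524 -0.6368]
Step 6: x=[5.6925 8.2638 13.2599 15.7842] v=[1.7950 -1.5703 -0.5391 0.3145]
Step 7: x=[6.2329 8.0849 12.3724 16.3104] v=[1.0807 -0.3579 -1.7750 1.0524]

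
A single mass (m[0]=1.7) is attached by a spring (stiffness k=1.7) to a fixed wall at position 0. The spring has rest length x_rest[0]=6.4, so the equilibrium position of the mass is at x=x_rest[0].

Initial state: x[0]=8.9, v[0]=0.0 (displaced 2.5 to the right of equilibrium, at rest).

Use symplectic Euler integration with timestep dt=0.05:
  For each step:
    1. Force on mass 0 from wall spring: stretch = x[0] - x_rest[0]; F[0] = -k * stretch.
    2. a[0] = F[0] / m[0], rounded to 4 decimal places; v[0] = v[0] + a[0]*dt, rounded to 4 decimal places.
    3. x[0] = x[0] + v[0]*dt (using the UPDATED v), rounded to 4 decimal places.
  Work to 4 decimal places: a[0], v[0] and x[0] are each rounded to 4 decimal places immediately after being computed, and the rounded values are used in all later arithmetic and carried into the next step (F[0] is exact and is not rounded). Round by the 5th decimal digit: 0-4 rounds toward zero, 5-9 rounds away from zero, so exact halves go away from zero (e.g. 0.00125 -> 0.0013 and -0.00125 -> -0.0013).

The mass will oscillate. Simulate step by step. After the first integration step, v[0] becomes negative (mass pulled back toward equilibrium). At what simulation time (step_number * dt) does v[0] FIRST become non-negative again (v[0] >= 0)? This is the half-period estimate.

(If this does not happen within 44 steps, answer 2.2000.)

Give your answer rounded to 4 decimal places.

Answer: 2.2000

Derivation:
Step 0: x=[8.9000] v=[0.0000]
Step 1: x=[8.8938] v=[-0.1250]
Step 2: x=[8.8813] v=[-0.2497]
Step 3: x=[8.8626] v=[-0.3738]
Step 4: x=[8.8378] v=[-0.4969]
Step 5: x=[8.8069] v=[-0.6188]
Step 6: x=[8.7699] v=[-0.7391]
Step 7: x=[8.7270] v=[-0.8576]
Step 8: x=[8.6783] v=[-0.9740]
Step 9: x=[8.6239] v=[-1.0879]
Step 10: x=[8.5639] v=[-1.1991]
Step 11: x=[8.4985] v=[-1.3073]
Step 12: x=[8.4279] v=[-1.4122]
Step 13: x=[8.3522] v=[-1.5136]
Step 14: x=[8.2716] v=[-1.6112]
Step 15: x=[8.1864] v=[-1.7048]
Step 16: x=[8.0967] v=[-1.7941]
Step 17: x=[8.0028] v=[-1.8789]
Step 18: x=[7.9049] v=[-1.9590]
Step 19: x=[7.8032] v=[-2.0342]
Step 20: x=[7.6980] v=[-2.1044]
Step 21: x=[7.5895] v=[-2.1693]
Step 22: x=[7.4781] v=[-2.2288]
Step 23: x=[7.3640] v=[-2.2827]
Step 24: x=[7.2475] v=[-2.3309]
Step 25: x=[7.1288] v=[-2.3733]
Step 26: x=[7.0083] v=[-2.4097]
Step 27: x=[6.8863] v=[-2.4401]
Step 28: x=[6.7631] v=[-2.4644]
Step 29: x=[6.6390] v=[-2.4826]
Step 30: x=[6.5143] v=[-2.4946]
Step 31: x=[6.3893] v=[-2.5003]
Step 32: x=[6.2643] v=[-2.4998]
Step 33: x=[6.1397] v=[-2.4930]
Step 34: x=[6.0157] v=[-2.4800]
Step 35: x=[5.8927] v=[-2.4608]
Step 36: x=[5.7709] v=[-2.4354]
Step 37: x=[5.6507] v=[-2.4039]
Step 38: x=[5.5324] v=[-2.3664]
Step 39: x=[5.4163] v=[-2.3230]
Step 40: x=[5.3026] v=[-2.2738]
Step 41: x=[5.1917] v=[-2.2189]
Step 42: x=[5.0838] v=[-2.1585]
Step 43: x=[4.9792] v=[-2.0927]
Step 44: x=[4.8781] v=[-2.0217]
v[0] did not become non-negative within 44 steps; using fallback time=2.2000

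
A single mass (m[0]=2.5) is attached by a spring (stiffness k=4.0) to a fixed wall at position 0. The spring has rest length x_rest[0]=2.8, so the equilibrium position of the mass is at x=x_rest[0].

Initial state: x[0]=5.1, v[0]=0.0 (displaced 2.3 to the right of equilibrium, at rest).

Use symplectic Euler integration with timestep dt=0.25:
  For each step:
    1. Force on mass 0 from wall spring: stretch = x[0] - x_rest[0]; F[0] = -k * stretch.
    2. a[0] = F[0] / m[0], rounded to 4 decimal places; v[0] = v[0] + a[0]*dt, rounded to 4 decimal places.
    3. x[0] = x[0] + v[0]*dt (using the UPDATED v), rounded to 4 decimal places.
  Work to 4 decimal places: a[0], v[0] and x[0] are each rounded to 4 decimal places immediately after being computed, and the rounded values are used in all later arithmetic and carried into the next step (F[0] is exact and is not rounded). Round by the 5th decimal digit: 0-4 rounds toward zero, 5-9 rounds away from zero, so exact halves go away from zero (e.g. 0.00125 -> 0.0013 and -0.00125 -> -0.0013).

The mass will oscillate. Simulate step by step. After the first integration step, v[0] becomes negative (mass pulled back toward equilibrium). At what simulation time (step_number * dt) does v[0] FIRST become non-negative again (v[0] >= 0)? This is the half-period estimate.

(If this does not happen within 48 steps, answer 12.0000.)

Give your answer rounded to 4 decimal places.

Step 0: x=[5.1000] v=[0.0000]
Step 1: x=[4.8700] v=[-0.9200]
Step 2: x=[4.4330] v=[-1.7480]
Step 3: x=[3.8327] v=[-2.4012]
Step 4: x=[3.1291] v=[-2.8143]
Step 5: x=[2.3926] v=[-2.9460]
Step 6: x=[1.6968] v=[-2.7831]
Step 7: x=[1.1114] v=[-2.3418]
Step 8: x=[0.6948] v=[-1.6664]
Step 9: x=[0.4887] v=[-0.8243]
Step 10: x=[0.5138] v=[0.1002]
First v>=0 after going negative at step 10, time=2.5000

Answer: 2.5000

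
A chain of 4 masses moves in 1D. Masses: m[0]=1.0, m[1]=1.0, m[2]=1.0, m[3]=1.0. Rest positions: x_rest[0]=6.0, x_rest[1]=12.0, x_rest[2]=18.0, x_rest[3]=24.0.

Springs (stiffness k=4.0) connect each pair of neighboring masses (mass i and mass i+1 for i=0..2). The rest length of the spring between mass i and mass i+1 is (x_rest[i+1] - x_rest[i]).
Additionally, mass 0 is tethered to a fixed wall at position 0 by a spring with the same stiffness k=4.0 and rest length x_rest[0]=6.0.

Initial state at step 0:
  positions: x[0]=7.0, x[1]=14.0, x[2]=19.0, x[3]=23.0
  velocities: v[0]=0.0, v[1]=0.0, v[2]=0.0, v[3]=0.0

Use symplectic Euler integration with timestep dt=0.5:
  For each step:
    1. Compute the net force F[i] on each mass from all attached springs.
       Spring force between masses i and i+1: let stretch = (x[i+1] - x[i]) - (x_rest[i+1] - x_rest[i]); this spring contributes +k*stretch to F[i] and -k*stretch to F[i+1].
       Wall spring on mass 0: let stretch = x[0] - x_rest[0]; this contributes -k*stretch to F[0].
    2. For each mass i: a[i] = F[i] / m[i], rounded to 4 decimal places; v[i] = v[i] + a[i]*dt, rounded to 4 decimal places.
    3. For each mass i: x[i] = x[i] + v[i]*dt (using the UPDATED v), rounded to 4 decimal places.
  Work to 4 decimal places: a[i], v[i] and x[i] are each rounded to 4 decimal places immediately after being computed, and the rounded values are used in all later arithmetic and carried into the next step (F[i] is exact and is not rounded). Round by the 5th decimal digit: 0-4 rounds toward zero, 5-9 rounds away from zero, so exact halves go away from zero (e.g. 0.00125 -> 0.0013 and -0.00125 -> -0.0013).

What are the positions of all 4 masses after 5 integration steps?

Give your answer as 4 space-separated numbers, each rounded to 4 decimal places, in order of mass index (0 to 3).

Step 0: x=[7.0000 14.0000 19.0000 23.0000] v=[0.0000 0.0000 0.0000 0.0000]
Step 1: x=[7.0000 12.0000 18.0000 25.0000] v=[0.0000 -4.0000 -2.0000 4.0000]
Step 2: x=[5.0000 11.0000 18.0000 26.0000] v=[-4.0000 -2.0000 0.0000 2.0000]
Step 3: x=[4.0000 11.0000 19.0000 25.0000] v=[-2.0000 0.0000 2.0000 -2.0000]
Step 4: x=[6.0000 12.0000 18.0000 24.0000] v=[4.0000 2.0000 -2.0000 -2.0000]
Step 5: x=[8.0000 13.0000 17.0000 23.0000] v=[4.0000 2.0000 -2.0000 -2.0000]

Answer: 8.0000 13.0000 17.0000 23.0000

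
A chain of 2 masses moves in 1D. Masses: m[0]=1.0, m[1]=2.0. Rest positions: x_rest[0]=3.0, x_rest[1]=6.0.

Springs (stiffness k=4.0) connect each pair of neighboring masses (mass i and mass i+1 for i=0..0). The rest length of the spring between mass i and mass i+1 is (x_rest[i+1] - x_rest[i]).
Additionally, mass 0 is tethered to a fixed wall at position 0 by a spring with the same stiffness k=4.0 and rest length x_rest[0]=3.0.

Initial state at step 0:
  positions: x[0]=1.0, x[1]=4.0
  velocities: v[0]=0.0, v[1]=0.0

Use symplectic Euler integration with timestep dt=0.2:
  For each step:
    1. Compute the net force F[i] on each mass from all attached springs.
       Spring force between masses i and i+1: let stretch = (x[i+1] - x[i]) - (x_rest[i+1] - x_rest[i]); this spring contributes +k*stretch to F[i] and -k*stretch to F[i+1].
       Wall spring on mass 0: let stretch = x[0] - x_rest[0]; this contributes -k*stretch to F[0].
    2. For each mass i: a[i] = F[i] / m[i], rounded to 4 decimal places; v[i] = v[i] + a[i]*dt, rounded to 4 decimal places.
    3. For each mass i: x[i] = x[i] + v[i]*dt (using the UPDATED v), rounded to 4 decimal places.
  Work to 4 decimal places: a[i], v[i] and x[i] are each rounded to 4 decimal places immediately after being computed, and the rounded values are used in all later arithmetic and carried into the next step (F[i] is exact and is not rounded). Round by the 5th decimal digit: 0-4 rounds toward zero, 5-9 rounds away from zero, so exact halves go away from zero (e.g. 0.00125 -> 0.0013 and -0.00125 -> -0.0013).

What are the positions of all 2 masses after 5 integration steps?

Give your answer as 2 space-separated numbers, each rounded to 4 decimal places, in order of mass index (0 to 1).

Answer: 3.1322 4.6418

Derivation:
Step 0: x=[1.0000 4.0000] v=[0.0000 0.0000]
Step 1: x=[1.3200 4.0000] v=[1.6000 0.0000]
Step 2: x=[1.8576 4.0256] v=[2.6880 0.1280]
Step 3: x=[2.4449 4.1178] v=[2.9363 0.4608]
Step 4: x=[2.9086 4.3161] v=[2.3187 0.9916]
Step 5: x=[3.1322 4.6418] v=[1.1178 1.6286]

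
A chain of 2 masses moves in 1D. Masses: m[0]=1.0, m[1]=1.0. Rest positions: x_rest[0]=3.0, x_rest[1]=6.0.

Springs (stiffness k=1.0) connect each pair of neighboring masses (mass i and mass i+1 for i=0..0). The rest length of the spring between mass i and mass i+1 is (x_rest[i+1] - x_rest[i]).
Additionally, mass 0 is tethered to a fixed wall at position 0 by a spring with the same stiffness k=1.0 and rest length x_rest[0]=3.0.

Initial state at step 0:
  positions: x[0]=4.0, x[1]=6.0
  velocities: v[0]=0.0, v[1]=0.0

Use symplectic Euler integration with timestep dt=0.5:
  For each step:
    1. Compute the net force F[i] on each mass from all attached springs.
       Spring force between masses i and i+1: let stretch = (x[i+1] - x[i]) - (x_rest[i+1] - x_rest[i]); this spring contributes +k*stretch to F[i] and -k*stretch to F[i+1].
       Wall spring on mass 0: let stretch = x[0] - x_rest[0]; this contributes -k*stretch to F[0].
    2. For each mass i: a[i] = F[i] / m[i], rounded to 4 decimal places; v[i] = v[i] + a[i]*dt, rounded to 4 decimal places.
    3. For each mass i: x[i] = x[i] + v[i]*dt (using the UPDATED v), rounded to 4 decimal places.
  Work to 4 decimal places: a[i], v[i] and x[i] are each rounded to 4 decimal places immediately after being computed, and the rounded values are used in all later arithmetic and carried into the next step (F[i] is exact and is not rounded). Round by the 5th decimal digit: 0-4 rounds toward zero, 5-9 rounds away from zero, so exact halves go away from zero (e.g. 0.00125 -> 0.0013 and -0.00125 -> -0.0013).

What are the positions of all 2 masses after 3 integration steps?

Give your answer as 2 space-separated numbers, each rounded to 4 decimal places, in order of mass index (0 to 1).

Step 0: x=[4.0000 6.0000] v=[0.0000 0.0000]
Step 1: x=[3.5000 6.2500] v=[-1.0000 0.5000]
Step 2: x=[2.8125 6.5625] v=[-1.3750 0.6250]
Step 3: x=[2.3594 6.6875] v=[-0.9063 0.2500]

Answer: 2.3594 6.6875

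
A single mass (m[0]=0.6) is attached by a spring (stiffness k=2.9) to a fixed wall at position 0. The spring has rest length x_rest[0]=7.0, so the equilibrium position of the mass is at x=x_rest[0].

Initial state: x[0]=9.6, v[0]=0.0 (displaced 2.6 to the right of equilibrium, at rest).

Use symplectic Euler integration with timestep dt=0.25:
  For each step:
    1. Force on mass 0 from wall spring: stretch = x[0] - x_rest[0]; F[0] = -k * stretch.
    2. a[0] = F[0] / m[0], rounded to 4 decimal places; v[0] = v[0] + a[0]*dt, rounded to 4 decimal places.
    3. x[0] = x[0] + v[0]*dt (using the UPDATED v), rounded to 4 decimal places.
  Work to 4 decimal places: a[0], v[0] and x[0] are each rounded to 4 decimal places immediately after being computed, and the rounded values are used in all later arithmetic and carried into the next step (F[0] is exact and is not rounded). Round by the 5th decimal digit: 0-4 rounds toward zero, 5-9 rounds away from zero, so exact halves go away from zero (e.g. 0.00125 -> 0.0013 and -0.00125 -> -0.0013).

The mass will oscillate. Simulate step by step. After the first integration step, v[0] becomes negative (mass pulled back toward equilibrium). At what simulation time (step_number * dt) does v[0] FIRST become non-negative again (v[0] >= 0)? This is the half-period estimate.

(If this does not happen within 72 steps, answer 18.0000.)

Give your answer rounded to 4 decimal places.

Answer: 1.5000

Derivation:
Step 0: x=[9.6000] v=[0.0000]
Step 1: x=[8.8146] v=[-3.1417]
Step 2: x=[7.4810] v=[-5.3344]
Step 3: x=[6.0021] v=[-5.9156]
Step 4: x=[4.8247] v=[-4.7098]
Step 5: x=[4.3044] v=[-2.0813]
Step 6: x=[4.5984] v=[1.1759]
First v>=0 after going negative at step 6, time=1.5000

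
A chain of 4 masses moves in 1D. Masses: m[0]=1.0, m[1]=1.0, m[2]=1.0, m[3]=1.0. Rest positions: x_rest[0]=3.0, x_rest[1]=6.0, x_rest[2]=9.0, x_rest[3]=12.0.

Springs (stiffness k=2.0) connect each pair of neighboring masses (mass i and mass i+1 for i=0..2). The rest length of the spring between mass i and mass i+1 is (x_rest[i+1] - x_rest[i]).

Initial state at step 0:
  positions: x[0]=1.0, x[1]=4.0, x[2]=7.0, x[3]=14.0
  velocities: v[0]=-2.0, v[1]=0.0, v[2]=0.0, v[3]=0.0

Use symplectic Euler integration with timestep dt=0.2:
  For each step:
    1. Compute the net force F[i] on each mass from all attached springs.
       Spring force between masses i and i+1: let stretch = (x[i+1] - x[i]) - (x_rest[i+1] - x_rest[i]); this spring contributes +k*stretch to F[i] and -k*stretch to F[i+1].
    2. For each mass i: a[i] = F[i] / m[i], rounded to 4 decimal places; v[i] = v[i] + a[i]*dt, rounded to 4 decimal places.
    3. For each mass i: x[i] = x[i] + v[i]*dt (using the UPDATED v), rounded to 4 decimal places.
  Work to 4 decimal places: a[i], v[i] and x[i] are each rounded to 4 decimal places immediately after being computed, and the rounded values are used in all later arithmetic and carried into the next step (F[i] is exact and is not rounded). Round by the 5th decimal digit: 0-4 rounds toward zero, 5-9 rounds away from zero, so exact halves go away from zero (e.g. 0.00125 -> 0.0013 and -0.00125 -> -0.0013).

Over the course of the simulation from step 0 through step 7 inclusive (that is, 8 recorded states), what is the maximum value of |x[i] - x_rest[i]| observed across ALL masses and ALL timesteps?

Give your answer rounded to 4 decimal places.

Answer: 3.4108

Derivation:
Step 0: x=[1.0000 4.0000 7.0000 14.0000] v=[-2.0000 0.0000 0.0000 0.0000]
Step 1: x=[0.6000 4.0000 7.3200 13.6800] v=[-2.0000 0.0000 1.6000 -1.6000]
Step 2: x=[0.2320 3.9936 7.8832 13.0912] v=[-1.8400 -0.0320 2.8160 -2.9440]
Step 3: x=[-0.0751 3.9974 8.5519 12.3258] v=[-1.5354 0.0192 3.3434 -3.8272]
Step 4: x=[-0.2964 4.0398 9.1581 11.4984] v=[-1.1064 0.2120 3.0312 -4.1368]
Step 5: x=[-0.4108 4.1448 9.5421 10.7238] v=[-0.5719 0.5248 1.9200 -3.8729]
Step 6: x=[-0.4007 4.3171 9.5889 10.0947] v=[0.0503 0.8615 0.2338 -3.1456]
Step 7: x=[-0.2532 4.5337 9.2544 9.6651] v=[0.7374 1.0831 -1.6726 -2.1479]
Max displacement = 3.4108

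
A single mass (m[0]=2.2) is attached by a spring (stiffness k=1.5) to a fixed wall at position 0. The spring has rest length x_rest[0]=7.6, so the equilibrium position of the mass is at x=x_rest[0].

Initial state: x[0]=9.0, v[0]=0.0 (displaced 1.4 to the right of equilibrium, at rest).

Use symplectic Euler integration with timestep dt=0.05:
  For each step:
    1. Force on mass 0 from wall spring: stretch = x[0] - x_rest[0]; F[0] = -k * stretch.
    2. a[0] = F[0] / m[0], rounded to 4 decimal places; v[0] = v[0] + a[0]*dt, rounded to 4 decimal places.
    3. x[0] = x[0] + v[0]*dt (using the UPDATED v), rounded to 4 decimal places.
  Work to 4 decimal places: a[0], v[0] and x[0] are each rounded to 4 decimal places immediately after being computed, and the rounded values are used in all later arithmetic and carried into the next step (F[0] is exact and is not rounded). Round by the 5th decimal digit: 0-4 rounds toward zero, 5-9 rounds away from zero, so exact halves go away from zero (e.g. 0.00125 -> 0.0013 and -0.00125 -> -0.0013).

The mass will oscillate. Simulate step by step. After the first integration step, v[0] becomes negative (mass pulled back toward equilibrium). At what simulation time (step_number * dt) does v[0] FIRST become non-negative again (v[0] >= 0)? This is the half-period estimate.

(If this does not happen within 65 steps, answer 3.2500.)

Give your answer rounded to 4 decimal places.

Step 0: x=[9.0000] v=[0.0000]
Step 1: x=[8.9976] v=[-0.0477]
Step 2: x=[8.9928] v=[-0.0953]
Step 3: x=[8.9857] v=[-0.1428]
Step 4: x=[8.9762] v=[-0.1900]
Step 5: x=[8.9644] v=[-0.2369]
Step 6: x=[8.9502] v=[-0.2834]
Step 7: x=[8.9337] v=[-0.3294]
Step 8: x=[8.9150] v=[-0.3749]
Step 9: x=[8.8940] v=[-0.4197]
Step 10: x=[8.8708] v=[-0.4638]
Step 11: x=[8.8454] v=[-0.5071]
Step 12: x=[8.8179] v=[-0.5496]
Step 13: x=[8.7883] v=[-0.5911]
Step 14: x=[8.7567] v=[-0.6316]
Step 15: x=[8.7232] v=[-0.6710]
Step 16: x=[8.6877] v=[-0.7093]
Step 17: x=[8.6504] v=[-0.7464]
Step 18: x=[8.6113] v=[-0.7822]
Step 19: x=[8.5705] v=[-0.8167]
Step 20: x=[8.5280] v=[-0.8498]
Step 21: x=[8.4839] v=[-0.8814]
Step 22: x=[8.4383] v=[-0.9115]
Step 23: x=[8.3913] v=[-0.9401]
Step 24: x=[8.3429] v=[-0.9671]
Step 25: x=[8.2933] v=[-0.9924]
Step 26: x=[8.2425] v=[-1.0160]
Step 27: x=[8.1906] v=[-1.0379]
Step 28: x=[8.1377] v=[-1.0580]
Step 29: x=[8.0839] v=[-1.0763]
Step 30: x=[8.0293] v=[-1.0928]
Step 31: x=[7.9739] v=[-1.1074]
Step 32: x=[7.9179] v=[-1.1201]
Step 33: x=[7.8614] v=[-1.1309]
Step 34: x=[7.8044] v=[-1.1398]
Step 35: x=[7.7471] v=[-1.1468]
Step 36: x=[7.6895] v=[-1.1518]
Step 37: x=[7.6318] v=[-1.1549]
Step 38: x=[7.5740] v=[-1.1560]
Step 39: x=[7.5162] v=[-1.1551]
Step 40: x=[7.4586] v=[-1.1522]
Step 41: x=[7.4012] v=[-1.1474]
Step 42: x=[7.3442] v=[-1.1406]
Step 43: x=[7.2876] v=[-1.1319]
Step 44: x=[7.2315] v=[-1.1213]
Step 45: x=[7.1761] v=[-1.1087]
Step 46: x=[7.1214] v=[-1.0943]
Step 47: x=[7.0675] v=[-1.0780]
Step 48: x=[7.0145] v=[-1.0598]
Step 49: x=[6.9625] v=[-1.0398]
Step 50: x=[6.9116] v=[-1.0181]
Step 51: x=[6.8619] v=[-0.9946]
Step 52: x=[6.8134] v=[-0.9694]
Step 53: x=[6.7663] v=[-0.9426]
Step 54: x=[6.7206] v=[-0.9142]
Step 55: x=[6.6764] v=[-0.8842]
Step 56: x=[6.6338] v=[-0.8527]
Step 57: x=[6.5928] v=[-0.8198]
Step 58: x=[6.5535] v=[-0.7855]
Step 59: x=[6.5160] v=[-0.7498]
Step 60: x=[6.4804] v=[-0.7128]
Step 61: x=[6.4467] v=[-0.6746]
Step 62: x=[6.4149] v=[-0.6353]
Step 63: x=[6.3852] v=[-0.5949]
Step 64: x=[6.3575] v=[-0.5535]
Step 65: x=[6.3319] v=[-0.5111]
v[0] did not become non-negative within 65 steps; using fallback time=3.2500

Answer: 3.2500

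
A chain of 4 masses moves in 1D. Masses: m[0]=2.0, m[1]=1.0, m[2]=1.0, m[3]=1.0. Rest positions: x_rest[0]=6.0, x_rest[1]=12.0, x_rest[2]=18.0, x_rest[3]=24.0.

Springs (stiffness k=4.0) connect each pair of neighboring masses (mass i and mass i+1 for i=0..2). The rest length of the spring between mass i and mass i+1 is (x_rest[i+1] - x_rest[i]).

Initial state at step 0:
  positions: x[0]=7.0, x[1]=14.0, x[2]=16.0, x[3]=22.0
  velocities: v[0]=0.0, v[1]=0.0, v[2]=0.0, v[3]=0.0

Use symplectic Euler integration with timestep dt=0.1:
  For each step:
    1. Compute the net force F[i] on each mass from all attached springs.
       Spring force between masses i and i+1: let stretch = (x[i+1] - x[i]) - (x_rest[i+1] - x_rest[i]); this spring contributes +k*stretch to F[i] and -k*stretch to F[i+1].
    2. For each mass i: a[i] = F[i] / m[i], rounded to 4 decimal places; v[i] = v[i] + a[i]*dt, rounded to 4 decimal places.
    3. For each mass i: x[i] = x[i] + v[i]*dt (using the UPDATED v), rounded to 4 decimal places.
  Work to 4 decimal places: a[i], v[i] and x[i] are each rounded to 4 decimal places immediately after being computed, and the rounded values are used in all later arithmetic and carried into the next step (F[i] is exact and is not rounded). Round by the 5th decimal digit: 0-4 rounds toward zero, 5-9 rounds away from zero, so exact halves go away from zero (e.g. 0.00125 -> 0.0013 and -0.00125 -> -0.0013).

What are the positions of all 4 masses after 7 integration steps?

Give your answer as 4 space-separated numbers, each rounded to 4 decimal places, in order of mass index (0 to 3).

Step 0: x=[7.0000 14.0000 16.0000 22.0000] v=[0.0000 0.0000 0.0000 0.0000]
Step 1: x=[7.0200 13.8000 16.1600 22.0000] v=[0.2000 -2.0000 1.6000 0.0000]
Step 2: x=[7.0556 13.4232 16.4592 22.0064] v=[0.3560 -3.7680 2.9920 0.0640]
Step 3: x=[7.0986 12.9131 16.8589 22.0309] v=[0.4295 -5.1006 3.9965 0.2451]
Step 4: x=[7.1378 12.3283 17.3076 22.0885] v=[0.3924 -5.8481 4.4870 0.5763]
Step 5: x=[7.1609 11.7350 17.7484 22.1949] v=[0.2305 -5.9326 4.4076 1.0639]
Step 6: x=[7.1554 11.1993 18.1265 22.3634] v=[-0.0547 -5.3569 3.7808 1.6853]
Step 7: x=[7.1108 10.7789 18.3970 22.6025] v=[-0.4459 -4.2036 2.7047 2.3905]

Answer: 7.1108 10.7789 18.3970 22.6025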